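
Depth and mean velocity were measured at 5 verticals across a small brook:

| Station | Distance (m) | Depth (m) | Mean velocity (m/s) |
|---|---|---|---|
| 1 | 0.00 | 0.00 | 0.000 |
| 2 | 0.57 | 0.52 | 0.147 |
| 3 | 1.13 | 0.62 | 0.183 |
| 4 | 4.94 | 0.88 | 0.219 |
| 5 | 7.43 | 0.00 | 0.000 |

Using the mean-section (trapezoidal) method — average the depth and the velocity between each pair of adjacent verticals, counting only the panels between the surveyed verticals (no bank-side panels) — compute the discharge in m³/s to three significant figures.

0.758 m³/s

Panel 1-2: Δb = 0.57 m, d̄ = (0.00+0.52)/2 = 0.26, v̄ = (0.000+0.147)/2 = 0.0735 → q = 0.57×0.26×0.0735 = 0.01089 m³/s
Panel 2-3: Δb = 0.56 m, d̄ = (0.52+0.62)/2 = 0.57, v̄ = (0.147+0.183)/2 = 0.165 → q = 0.56×0.57×0.165 = 0.05267 m³/s
Panel 3-4: Δb = 3.81 m, d̄ = (0.62+0.88)/2 = 0.75, v̄ = (0.183+0.219)/2 = 0.201 → q = 3.81×0.75×0.201 = 0.5744 m³/s
Panel 4-5: Δb = 2.49 m, d̄ = (0.88+0.00)/2 = 0.44, v̄ = (0.219+0.000)/2 = 0.1095 → q = 2.49×0.44×0.1095 = 0.1200 m³/s
Q = Σ q = 0.7579 m³/s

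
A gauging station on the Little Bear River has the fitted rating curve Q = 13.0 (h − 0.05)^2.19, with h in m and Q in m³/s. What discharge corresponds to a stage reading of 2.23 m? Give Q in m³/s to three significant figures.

71.6 m³/s

Q = 13.0 × (2.23 − 0.05)^2.19 = 13.0 × 2.18^2.19 = 71.64 m³/s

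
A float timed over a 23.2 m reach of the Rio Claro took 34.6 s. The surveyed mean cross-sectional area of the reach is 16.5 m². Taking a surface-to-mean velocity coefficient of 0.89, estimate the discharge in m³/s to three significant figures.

9.85 m³/s

v_surface = L / t̄ = 23.2 / 34.6 = 0.6705 m/s
v_mean = 0.89 × 0.6705 = 0.5968 m/s
Q = A × v_mean = 16.5 × 0.5968 = 9.847 m³/s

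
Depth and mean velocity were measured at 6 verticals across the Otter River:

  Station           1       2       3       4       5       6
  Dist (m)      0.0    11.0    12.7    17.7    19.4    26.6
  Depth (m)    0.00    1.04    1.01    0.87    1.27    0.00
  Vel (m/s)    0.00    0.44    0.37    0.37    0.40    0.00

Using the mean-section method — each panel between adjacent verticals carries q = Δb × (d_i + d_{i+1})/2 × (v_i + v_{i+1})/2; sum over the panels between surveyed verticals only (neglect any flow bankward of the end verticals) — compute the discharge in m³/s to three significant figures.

5.32 m³/s

Panel 1-2: Δb = 11 m, d̄ = (0.00+1.04)/2 = 0.52, v̄ = (0.00+0.44)/2 = 0.22 → q = 11×0.52×0.22 = 1.258 m³/s
Panel 2-3: Δb = 1.7 m, d̄ = (1.04+1.01)/2 = 1.025, v̄ = (0.44+0.37)/2 = 0.405 → q = 1.7×1.025×0.405 = 0.7057 m³/s
Panel 3-4: Δb = 5 m, d̄ = (1.01+0.87)/2 = 0.94, v̄ = (0.37+0.37)/2 = 0.37 → q = 5×0.94×0.37 = 1.739 m³/s
Panel 4-5: Δb = 1.7 m, d̄ = (0.87+1.27)/2 = 1.07, v̄ = (0.37+0.40)/2 = 0.385 → q = 1.7×1.07×0.385 = 0.7003 m³/s
Panel 5-6: Δb = 7.2 m, d̄ = (1.27+0.00)/2 = 0.635, v̄ = (0.40+0.00)/2 = 0.2 → q = 7.2×0.635×0.2 = 0.9144 m³/s
Q = Σ q = 5.318 m³/s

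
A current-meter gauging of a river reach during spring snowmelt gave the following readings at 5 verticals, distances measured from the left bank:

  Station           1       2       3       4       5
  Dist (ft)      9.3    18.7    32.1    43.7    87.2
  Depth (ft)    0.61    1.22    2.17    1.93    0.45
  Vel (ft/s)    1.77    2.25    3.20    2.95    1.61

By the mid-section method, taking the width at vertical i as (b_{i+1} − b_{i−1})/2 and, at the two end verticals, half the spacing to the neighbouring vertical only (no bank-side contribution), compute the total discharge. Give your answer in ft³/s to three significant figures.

296 ft³/s

w_1 = (18.7 − 9.3)/2 = 4.7 ft; q_1 = 1.77 × 0.61 × 4.7 = 5.075 ft³/s
w_2 = (32.1 − 9.3)/2 = 11.4 ft; q_2 = 2.25 × 1.22 × 11.4 = 31.29 ft³/s
w_3 = (43.7 − 18.7)/2 = 12.5 ft; q_3 = 3.20 × 2.17 × 12.5 = 86.80 ft³/s
w_4 = (87.2 − 32.1)/2 = 27.55 ft; q_4 = 2.95 × 1.93 × 27.55 = 156.9 ft³/s
w_5 = (87.2 − 43.7)/2 = 21.75 ft; q_5 = 1.61 × 0.45 × 21.75 = 15.76 ft³/s
Q = Σ qᵢ = 295.8 ft³/s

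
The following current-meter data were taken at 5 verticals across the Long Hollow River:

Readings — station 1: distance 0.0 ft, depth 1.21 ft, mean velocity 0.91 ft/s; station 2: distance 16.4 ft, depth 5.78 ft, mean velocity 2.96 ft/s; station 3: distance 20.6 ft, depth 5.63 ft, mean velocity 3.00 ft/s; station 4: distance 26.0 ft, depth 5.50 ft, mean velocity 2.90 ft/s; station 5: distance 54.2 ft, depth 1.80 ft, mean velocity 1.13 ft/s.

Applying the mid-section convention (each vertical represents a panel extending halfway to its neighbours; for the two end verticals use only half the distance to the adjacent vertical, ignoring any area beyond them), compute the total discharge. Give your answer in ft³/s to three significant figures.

563 ft³/s

w_1 = (16.4 − 0.0)/2 = 8.2 ft; q_1 = 0.91 × 1.21 × 8.2 = 9.029 ft³/s
w_2 = (20.6 − 0.0)/2 = 10.3 ft; q_2 = 2.96 × 5.78 × 10.3 = 176.2 ft³/s
w_3 = (26.0 − 16.4)/2 = 4.8 ft; q_3 = 3.00 × 5.63 × 4.8 = 81.07 ft³/s
w_4 = (54.2 − 20.6)/2 = 16.8 ft; q_4 = 2.90 × 5.50 × 16.8 = 268.0 ft³/s
w_5 = (54.2 − 26.0)/2 = 14.1 ft; q_5 = 1.13 × 1.80 × 14.1 = 28.68 ft³/s
Q = Σ qᵢ = 563.0 ft³/s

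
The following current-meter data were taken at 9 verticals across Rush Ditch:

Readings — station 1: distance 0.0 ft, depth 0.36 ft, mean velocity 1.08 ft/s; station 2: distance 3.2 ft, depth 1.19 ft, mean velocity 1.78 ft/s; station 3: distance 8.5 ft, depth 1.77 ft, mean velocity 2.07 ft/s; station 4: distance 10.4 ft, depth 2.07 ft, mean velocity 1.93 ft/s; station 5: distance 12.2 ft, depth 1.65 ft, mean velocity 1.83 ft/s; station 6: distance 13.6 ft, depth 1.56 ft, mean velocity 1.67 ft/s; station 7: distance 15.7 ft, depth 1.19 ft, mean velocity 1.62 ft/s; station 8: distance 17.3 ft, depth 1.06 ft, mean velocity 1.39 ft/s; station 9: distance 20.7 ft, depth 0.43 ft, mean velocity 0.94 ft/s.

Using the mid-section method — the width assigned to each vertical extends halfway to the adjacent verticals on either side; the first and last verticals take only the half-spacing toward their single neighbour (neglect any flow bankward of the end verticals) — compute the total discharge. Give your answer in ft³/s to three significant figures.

w_1 = (3.2 − 0.0)/2 = 1.6 ft; q_1 = 1.08 × 0.36 × 1.6 = 0.6221 ft³/s
w_2 = (8.5 − 0.0)/2 = 4.25 ft; q_2 = 1.78 × 1.19 × 4.25 = 9.002 ft³/s
w_3 = (10.4 − 3.2)/2 = 3.6 ft; q_3 = 2.07 × 1.77 × 3.6 = 13.19 ft³/s
w_4 = (12.2 − 8.5)/2 = 1.85 ft; q_4 = 1.93 × 2.07 × 1.85 = 7.391 ft³/s
w_5 = (13.6 − 10.4)/2 = 1.6 ft; q_5 = 1.83 × 1.65 × 1.6 = 4.831 ft³/s
w_6 = (15.7 − 12.2)/2 = 1.75 ft; q_6 = 1.67 × 1.56 × 1.75 = 4.559 ft³/s
w_7 = (17.3 − 13.6)/2 = 1.85 ft; q_7 = 1.62 × 1.19 × 1.85 = 3.566 ft³/s
w_8 = (20.7 − 15.7)/2 = 2.5 ft; q_8 = 1.39 × 1.06 × 2.5 = 3.684 ft³/s
w_9 = (20.7 − 17.3)/2 = 1.7 ft; q_9 = 0.94 × 0.43 × 1.7 = 0.6871 ft³/s
Q = Σ qᵢ = 47.53 ft³/s

47.5 ft³/s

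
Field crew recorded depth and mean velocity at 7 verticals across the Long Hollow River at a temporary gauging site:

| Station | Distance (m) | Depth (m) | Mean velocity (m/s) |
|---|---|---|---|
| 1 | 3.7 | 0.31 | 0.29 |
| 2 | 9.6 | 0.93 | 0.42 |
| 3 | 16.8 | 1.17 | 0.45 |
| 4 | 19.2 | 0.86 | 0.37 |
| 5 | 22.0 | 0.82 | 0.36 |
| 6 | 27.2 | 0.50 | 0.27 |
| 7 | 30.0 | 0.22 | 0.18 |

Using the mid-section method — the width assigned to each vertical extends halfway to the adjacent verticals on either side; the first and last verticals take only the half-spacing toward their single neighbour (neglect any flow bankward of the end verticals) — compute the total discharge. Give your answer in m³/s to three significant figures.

w_1 = (9.6 − 3.7)/2 = 2.95 m; q_1 = 0.29 × 0.31 × 2.95 = 0.2652 m³/s
w_2 = (16.8 − 3.7)/2 = 6.55 m; q_2 = 0.42 × 0.93 × 6.55 = 2.558 m³/s
w_3 = (19.2 − 9.6)/2 = 4.8 m; q_3 = 0.45 × 1.17 × 4.8 = 2.527 m³/s
w_4 = (22.0 − 16.8)/2 = 2.6 m; q_4 = 0.37 × 0.86 × 2.6 = 0.8273 m³/s
w_5 = (27.2 − 19.2)/2 = 4 m; q_5 = 0.36 × 0.82 × 4 = 1.181 m³/s
w_6 = (30.0 − 22.0)/2 = 4 m; q_6 = 0.27 × 0.50 × 4 = 0.5400 m³/s
w_7 = (30.0 − 27.2)/2 = 1.4 m; q_7 = 0.18 × 0.22 × 1.4 = 0.05544 m³/s
Q = Σ qᵢ = 7.954 m³/s

7.95 m³/s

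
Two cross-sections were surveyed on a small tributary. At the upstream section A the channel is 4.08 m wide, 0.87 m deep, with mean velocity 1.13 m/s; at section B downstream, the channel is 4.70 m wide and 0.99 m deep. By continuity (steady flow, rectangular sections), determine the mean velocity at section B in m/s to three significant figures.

Q = A₁V₁ = (4.08×0.87) × 1.13 = 4.011 m³/s
A₂ = 4.70 × 0.99 = 4.653 m²
V₂ = Q/A₂ = 4.011/4.653 = 0.8620 m/s

0.862 m/s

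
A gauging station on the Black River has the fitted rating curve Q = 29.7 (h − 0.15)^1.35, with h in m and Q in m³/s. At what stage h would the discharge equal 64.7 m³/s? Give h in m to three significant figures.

1.93 m

h − h₀ = (Q/C)^(1/b) = (64.7/29.7)^(1/1.35) = 1.780 m
h = 0.15 + 1.780 = 1.930 m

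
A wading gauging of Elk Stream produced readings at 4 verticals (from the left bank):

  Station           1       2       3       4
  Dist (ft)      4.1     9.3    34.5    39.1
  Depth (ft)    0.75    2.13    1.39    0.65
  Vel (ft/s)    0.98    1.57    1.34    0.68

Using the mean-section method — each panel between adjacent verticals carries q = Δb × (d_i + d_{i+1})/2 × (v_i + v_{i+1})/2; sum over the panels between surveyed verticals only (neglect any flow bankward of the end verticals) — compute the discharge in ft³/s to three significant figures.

78.8 ft³/s

Panel 1-2: Δb = 5.2 ft, d̄ = (0.75+2.13)/2 = 1.44, v̄ = (0.98+1.57)/2 = 1.275 → q = 5.2×1.44×1.275 = 9.547 ft³/s
Panel 2-3: Δb = 25.2 ft, d̄ = (2.13+1.39)/2 = 1.76, v̄ = (1.57+1.34)/2 = 1.455 → q = 25.2×1.76×1.455 = 64.53 ft³/s
Panel 3-4: Δb = 4.6 ft, d̄ = (1.39+0.65)/2 = 1.02, v̄ = (1.34+0.68)/2 = 1.01 → q = 4.6×1.02×1.01 = 4.739 ft³/s
Q = Σ q = 78.82 ft³/s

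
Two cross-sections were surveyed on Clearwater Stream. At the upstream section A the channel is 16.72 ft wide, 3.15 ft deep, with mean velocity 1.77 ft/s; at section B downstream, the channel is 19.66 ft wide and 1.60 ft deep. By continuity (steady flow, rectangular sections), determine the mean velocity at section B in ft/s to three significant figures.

Q = A₁V₁ = (16.72×3.15) × 1.77 = 93.22 ft³/s
A₂ = 19.66 × 1.60 = 31.46 ft²
V₂ = Q/A₂ = 93.22/31.46 = 2.964 ft/s

2.96 ft/s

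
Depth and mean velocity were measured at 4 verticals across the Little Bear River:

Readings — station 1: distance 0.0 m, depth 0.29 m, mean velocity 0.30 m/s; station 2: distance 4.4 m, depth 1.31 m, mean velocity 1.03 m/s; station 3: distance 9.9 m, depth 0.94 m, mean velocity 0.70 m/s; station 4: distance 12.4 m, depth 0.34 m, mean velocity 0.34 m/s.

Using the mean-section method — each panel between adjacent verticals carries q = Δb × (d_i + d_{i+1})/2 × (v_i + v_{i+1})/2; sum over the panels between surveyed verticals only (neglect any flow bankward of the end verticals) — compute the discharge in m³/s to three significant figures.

8.52 m³/s

Panel 1-2: Δb = 4.4 m, d̄ = (0.29+1.31)/2 = 0.8, v̄ = (0.30+1.03)/2 = 0.665 → q = 4.4×0.8×0.665 = 2.341 m³/s
Panel 2-3: Δb = 5.5 m, d̄ = (1.31+0.94)/2 = 1.125, v̄ = (1.03+0.70)/2 = 0.865 → q = 5.5×1.125×0.865 = 5.352 m³/s
Panel 3-4: Δb = 2.5 m, d̄ = (0.94+0.34)/2 = 0.64, v̄ = (0.70+0.34)/2 = 0.52 → q = 2.5×0.64×0.52 = 0.8320 m³/s
Q = Σ q = 8.525 m³/s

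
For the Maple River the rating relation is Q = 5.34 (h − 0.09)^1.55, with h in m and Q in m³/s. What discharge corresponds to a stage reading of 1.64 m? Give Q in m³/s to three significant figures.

10.5 m³/s

Q = 5.34 × (1.64 − 0.09)^1.55 = 5.34 × 1.55^1.55 = 10.53 m³/s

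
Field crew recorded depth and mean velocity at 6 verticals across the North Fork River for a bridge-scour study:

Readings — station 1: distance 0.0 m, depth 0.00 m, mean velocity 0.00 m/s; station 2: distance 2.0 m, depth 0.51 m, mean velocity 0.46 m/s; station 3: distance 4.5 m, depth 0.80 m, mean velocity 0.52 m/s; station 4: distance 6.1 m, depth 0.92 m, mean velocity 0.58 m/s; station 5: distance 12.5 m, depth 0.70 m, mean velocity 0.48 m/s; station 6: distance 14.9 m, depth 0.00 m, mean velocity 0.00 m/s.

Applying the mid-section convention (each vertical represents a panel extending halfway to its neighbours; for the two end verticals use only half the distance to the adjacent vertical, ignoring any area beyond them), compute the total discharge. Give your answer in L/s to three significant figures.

w_2 = (4.5 − 0.0)/2 = 2.25 m; q_2 = 0.46 × 0.51 × 2.25 = 0.5279 m³/s
w_3 = (6.1 − 2.0)/2 = 2.05 m; q_3 = 0.52 × 0.80 × 2.05 = 0.8528 m³/s
w_4 = (12.5 − 4.5)/2 = 4 m; q_4 = 0.58 × 0.92 × 4 = 2.134 m³/s
w_5 = (14.9 − 6.1)/2 = 4.4 m; q_5 = 0.48 × 0.70 × 4.4 = 1.478 m³/s
Stations 1, 6 contribute zero (depth or velocity is 0).
Q = Σ qᵢ = 4.993 m³/s
= 4.993 × 1000 = 4993 L/s

4990 L/s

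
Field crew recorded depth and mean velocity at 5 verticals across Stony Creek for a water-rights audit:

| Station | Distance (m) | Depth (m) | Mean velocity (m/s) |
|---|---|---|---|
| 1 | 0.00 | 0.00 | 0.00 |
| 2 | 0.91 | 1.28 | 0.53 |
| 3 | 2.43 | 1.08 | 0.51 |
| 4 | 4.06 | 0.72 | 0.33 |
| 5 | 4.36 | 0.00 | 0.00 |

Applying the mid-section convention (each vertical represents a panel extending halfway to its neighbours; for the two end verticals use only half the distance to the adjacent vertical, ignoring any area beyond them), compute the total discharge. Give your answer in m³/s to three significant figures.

1.92 m³/s

w_2 = (2.43 − 0.00)/2 = 1.215 m; q_2 = 0.53 × 1.28 × 1.215 = 0.8243 m³/s
w_3 = (4.06 − 0.91)/2 = 1.575 m; q_3 = 0.51 × 1.08 × 1.575 = 0.8675 m³/s
w_4 = (4.36 − 2.43)/2 = 0.965 m; q_4 = 0.33 × 0.72 × 0.965 = 0.2293 m³/s
Stations 1, 5 contribute zero (depth or velocity is 0).
Q = Σ qᵢ = 1.921 m³/s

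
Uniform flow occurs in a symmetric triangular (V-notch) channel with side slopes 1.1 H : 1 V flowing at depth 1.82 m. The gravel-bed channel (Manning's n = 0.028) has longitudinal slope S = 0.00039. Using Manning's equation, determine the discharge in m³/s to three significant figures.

A = z·y² = 1.1×1.82² = 3.644 m²
P = 2y√(1+z²) = 2×1.82×√(1+1.1²) = 5.411 m
R = A/P = 3.644/5.411 = 0.6733 m
Q = (1/n)·A·R^(2/3)·S^(1/2) = (1/0.028) × 3.644 × 0.6733^(2/3) × 0.00039^(1/2) = 1.974 m³/s

1.97 m³/s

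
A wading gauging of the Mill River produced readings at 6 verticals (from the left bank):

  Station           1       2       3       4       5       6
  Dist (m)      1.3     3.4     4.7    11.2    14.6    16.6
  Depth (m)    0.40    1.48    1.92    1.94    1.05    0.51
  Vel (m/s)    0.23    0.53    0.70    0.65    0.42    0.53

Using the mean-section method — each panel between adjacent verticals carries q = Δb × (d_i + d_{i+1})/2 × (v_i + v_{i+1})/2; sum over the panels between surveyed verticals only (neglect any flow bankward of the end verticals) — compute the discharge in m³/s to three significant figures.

Panel 1-2: Δb = 2.1 m, d̄ = (0.40+1.48)/2 = 0.94, v̄ = (0.23+0.53)/2 = 0.38 → q = 2.1×0.94×0.38 = 0.7501 m³/s
Panel 2-3: Δb = 1.3 m, d̄ = (1.48+1.92)/2 = 1.7, v̄ = (0.53+0.70)/2 = 0.615 → q = 1.3×1.7×0.615 = 1.359 m³/s
Panel 3-4: Δb = 6.5 m, d̄ = (1.92+1.94)/2 = 1.93, v̄ = (0.70+0.65)/2 = 0.675 → q = 6.5×1.93×0.675 = 8.468 m³/s
Panel 4-5: Δb = 3.4 m, d̄ = (1.94+1.05)/2 = 1.495, v̄ = (0.65+0.42)/2 = 0.535 → q = 3.4×1.495×0.535 = 2.719 m³/s
Panel 5-6: Δb = 2 m, d̄ = (1.05+0.51)/2 = 0.78, v̄ = (0.42+0.53)/2 = 0.475 → q = 2×0.78×0.475 = 0.7410 m³/s
Q = Σ q = 14.04 m³/s

14.0 m³/s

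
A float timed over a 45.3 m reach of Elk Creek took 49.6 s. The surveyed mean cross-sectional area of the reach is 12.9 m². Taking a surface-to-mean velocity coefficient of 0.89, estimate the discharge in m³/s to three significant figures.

10.5 m³/s

v_surface = L / t̄ = 45.3 / 49.6 = 0.9133 m/s
v_mean = 0.89 × 0.9133 = 0.8128 m/s
Q = A × v_mean = 12.9 × 0.8128 = 10.49 m³/s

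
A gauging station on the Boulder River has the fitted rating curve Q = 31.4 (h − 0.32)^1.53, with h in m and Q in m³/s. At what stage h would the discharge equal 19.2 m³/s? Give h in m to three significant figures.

h − h₀ = (Q/C)^(1/b) = (19.2/31.4)^(1/1.53) = 0.7251 m
h = 0.32 + 0.7251 = 1.045 m

1.05 m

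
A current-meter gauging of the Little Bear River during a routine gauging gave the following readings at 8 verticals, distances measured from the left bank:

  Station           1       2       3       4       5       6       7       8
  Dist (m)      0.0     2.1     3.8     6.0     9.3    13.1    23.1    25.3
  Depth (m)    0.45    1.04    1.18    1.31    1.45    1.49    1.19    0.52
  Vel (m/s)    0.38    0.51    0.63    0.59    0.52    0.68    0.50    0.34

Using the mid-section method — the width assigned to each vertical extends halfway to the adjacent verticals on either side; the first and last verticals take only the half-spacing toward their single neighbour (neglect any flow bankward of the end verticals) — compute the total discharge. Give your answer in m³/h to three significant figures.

65700 m³/h

w_1 = (2.1 − 0.0)/2 = 1.05 m; q_1 = 0.38 × 0.45 × 1.05 = 0.1796 m³/s
w_2 = (3.8 − 0.0)/2 = 1.9 m; q_2 = 0.51 × 1.04 × 1.9 = 1.008 m³/s
w_3 = (6.0 − 2.1)/2 = 1.95 m; q_3 = 0.63 × 1.18 × 1.95 = 1.450 m³/s
w_4 = (9.3 − 3.8)/2 = 2.75 m; q_4 = 0.59 × 1.31 × 2.75 = 2.125 m³/s
w_5 = (13.1 − 6.0)/2 = 3.55 m; q_5 = 0.52 × 1.45 × 3.55 = 2.677 m³/s
w_6 = (23.1 − 9.3)/2 = 6.9 m; q_6 = 0.68 × 1.49 × 6.9 = 6.991 m³/s
w_7 = (25.3 − 13.1)/2 = 6.1 m; q_7 = 0.50 × 1.19 × 6.1 = 3.630 m³/s
w_8 = (25.3 − 23.1)/2 = 1.1 m; q_8 = 0.34 × 0.52 × 1.1 = 0.1945 m³/s
Q = Σ qᵢ = 18.25 m³/s
= 18.25 × 3600 = 65720 m³/h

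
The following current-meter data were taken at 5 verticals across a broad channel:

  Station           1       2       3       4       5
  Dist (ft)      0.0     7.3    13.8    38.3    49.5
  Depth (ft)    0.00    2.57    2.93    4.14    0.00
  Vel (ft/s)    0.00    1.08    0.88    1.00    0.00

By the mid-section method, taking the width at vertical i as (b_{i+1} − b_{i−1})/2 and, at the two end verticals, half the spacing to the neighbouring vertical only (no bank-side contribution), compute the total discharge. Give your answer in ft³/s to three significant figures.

133 ft³/s

w_2 = (13.8 − 0.0)/2 = 6.9 ft; q_2 = 1.08 × 2.57 × 6.9 = 19.15 ft³/s
w_3 = (38.3 − 7.3)/2 = 15.5 ft; q_3 = 0.88 × 2.93 × 15.5 = 39.97 ft³/s
w_4 = (49.5 − 13.8)/2 = 17.85 ft; q_4 = 1.00 × 4.14 × 17.85 = 73.90 ft³/s
Stations 1, 5 contribute zero (depth or velocity is 0).
Q = Σ qᵢ = 133.0 ft³/s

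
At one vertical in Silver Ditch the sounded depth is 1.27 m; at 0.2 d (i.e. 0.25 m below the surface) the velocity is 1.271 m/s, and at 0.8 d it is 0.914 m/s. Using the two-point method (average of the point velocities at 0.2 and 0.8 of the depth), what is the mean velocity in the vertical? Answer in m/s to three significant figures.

1.09 m/s

v̄ = (1.271 + 0.914) / 2 = 1.093 m/s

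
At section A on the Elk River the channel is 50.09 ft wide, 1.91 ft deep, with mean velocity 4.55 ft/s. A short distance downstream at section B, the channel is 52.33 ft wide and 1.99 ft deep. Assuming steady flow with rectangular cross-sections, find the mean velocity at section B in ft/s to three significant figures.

4.18 ft/s

Q = A₁V₁ = (50.09×1.91) × 4.55 = 435.3 ft³/s
A₂ = 52.33 × 1.99 = 104.1 ft²
V₂ = Q/A₂ = 435.3/104.1 = 4.180 ft/s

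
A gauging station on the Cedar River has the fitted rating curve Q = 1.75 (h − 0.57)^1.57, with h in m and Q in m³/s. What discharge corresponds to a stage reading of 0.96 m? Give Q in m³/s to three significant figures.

Q = 1.75 × (0.96 − 0.57)^1.57 = 1.75 × 0.39^1.57 = 0.3990 m³/s

0.399 m³/s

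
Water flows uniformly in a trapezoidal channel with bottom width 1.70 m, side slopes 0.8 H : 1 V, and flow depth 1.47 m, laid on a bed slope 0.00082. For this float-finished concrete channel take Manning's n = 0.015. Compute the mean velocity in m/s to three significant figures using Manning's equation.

1.61 m/s

A = (b + z·y)·y = (1.70 + 0.8×1.47)×1.47 = 4.228 m²
P = b + 2y√(1+z²) = 1.70 + 2×1.47×√(1+0.8²) = 5.465 m
R = A/P = 4.228/5.465 = 0.7736 m
Q = (1/n)·A·R^(2/3)·S^(1/2) = (1/0.015) × 4.228 × 0.7736^(2/3) × 0.00082^(1/2) = 6.801 m³/s
V = Q/A = 6.801/4.228 = 1.609 m/s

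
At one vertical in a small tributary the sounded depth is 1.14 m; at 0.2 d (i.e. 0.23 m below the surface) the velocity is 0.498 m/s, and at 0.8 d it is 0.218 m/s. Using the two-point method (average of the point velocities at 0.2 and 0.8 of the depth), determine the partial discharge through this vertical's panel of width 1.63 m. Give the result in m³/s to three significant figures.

0.665 m³/s

v̄ = (0.498 + 0.218) / 2 = 0.3580 m/s
q = v̄ × d × w = 0.3580 × 1.14 × 1.63 = 0.6652 m³/s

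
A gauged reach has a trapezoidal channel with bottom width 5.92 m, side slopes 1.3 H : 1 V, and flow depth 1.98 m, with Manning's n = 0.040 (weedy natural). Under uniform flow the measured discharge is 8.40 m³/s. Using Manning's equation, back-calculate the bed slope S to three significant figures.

A = (b + z·y)·y = (5.92 + 1.3×1.98)×1.98 = 16.82 m²
P = b + 2y√(1+z²) = 5.92 + 2×1.98×√(1+1.3²) = 12.41 m
R = A/P = 16.82/12.41 = 1.355 m
S = (Q·n / (1·A·R^(2/3)))² = (8.40×0.040 / (1×16.82×1.224))² = 0.0002663

0.000266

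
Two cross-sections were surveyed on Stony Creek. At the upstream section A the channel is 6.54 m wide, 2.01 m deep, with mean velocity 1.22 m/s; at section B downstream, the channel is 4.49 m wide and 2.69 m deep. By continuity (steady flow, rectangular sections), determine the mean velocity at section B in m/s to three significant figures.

1.33 m/s

Q = A₁V₁ = (6.54×2.01) × 1.22 = 16.04 m³/s
A₂ = 4.49 × 2.69 = 12.08 m²
V₂ = Q/A₂ = 16.04/12.08 = 1.328 m/s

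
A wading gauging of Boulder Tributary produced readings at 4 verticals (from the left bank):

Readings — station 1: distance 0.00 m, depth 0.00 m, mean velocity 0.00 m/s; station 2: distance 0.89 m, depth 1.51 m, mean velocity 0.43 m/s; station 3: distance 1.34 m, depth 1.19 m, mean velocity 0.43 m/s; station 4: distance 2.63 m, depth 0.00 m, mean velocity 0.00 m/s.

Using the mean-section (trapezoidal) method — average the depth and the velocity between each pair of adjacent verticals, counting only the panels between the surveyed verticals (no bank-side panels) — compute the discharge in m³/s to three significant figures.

Panel 1-2: Δb = 0.89 m, d̄ = (0.00+1.51)/2 = 0.755, v̄ = (0.00+0.43)/2 = 0.215 → q = 0.89×0.755×0.215 = 0.1445 m³/s
Panel 2-3: Δb = 0.45 m, d̄ = (1.51+1.19)/2 = 1.35, v̄ = (0.43+0.43)/2 = 0.43 → q = 0.45×1.35×0.43 = 0.2612 m³/s
Panel 3-4: Δb = 1.29 m, d̄ = (1.19+0.00)/2 = 0.595, v̄ = (0.43+0.00)/2 = 0.215 → q = 1.29×0.595×0.215 = 0.1650 m³/s
Q = Σ q = 0.5707 m³/s

0.571 m³/s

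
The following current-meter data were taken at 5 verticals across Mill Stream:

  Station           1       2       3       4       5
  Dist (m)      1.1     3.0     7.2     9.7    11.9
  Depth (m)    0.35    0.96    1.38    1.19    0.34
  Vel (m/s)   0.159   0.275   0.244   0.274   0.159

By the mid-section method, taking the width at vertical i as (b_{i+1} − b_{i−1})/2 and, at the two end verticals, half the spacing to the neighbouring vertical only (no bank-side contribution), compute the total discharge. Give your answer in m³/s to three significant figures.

2.81 m³/s

w_1 = (3.0 − 1.1)/2 = 0.95 m; q_1 = 0.159 × 0.35 × 0.95 = 0.05287 m³/s
w_2 = (7.2 − 1.1)/2 = 3.05 m; q_2 = 0.275 × 0.96 × 3.05 = 0.8052 m³/s
w_3 = (9.7 − 3.0)/2 = 3.35 m; q_3 = 0.244 × 1.38 × 3.35 = 1.128 m³/s
w_4 = (11.9 − 7.2)/2 = 2.35 m; q_4 = 0.274 × 1.19 × 2.35 = 0.7662 m³/s
w_5 = (11.9 − 9.7)/2 = 1.1 m; q_5 = 0.159 × 0.34 × 1.1 = 0.05947 m³/s
Q = Σ qᵢ = 2.812 m³/s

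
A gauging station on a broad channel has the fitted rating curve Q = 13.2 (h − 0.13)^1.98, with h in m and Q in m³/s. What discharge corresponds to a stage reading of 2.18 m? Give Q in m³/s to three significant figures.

Q = 13.2 × (2.18 − 0.13)^1.98 = 13.2 × 2.05^1.98 = 54.68 m³/s

54.7 m³/s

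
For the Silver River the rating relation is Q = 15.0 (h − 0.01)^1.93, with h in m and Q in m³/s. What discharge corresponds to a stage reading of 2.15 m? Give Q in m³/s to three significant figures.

Q = 15.0 × (2.15 − 0.01)^1.93 = 15.0 × 2.14^1.93 = 65.13 m³/s

65.1 m³/s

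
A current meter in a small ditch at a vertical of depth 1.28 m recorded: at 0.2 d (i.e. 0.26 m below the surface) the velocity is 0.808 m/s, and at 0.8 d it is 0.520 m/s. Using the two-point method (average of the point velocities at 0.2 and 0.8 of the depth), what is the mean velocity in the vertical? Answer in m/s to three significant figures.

v̄ = (0.808 + 0.520) / 2 = 0.6640 m/s

0.664 m/s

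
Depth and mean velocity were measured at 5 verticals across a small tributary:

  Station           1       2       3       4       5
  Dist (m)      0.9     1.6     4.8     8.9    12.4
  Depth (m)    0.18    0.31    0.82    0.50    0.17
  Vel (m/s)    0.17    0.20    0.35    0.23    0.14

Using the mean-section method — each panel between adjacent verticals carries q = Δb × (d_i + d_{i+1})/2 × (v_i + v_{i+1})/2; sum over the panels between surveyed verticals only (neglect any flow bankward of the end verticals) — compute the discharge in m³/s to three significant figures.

Panel 1-2: Δb = 0.7 m, d̄ = (0.18+0.31)/2 = 0.245, v̄ = (0.17+0.20)/2 = 0.185 → q = 0.7×0.245×0.185 = 0.03173 m³/s
Panel 2-3: Δb = 3.2 m, d̄ = (0.31+0.82)/2 = 0.565, v̄ = (0.20+0.35)/2 = 0.275 → q = 3.2×0.565×0.275 = 0.4972 m³/s
Panel 3-4: Δb = 4.1 m, d̄ = (0.82+0.50)/2 = 0.66, v̄ = (0.35+0.23)/2 = 0.29 → q = 4.1×0.66×0.29 = 0.7847 m³/s
Panel 4-5: Δb = 3.5 m, d̄ = (0.50+0.17)/2 = 0.335, v̄ = (0.23+0.14)/2 = 0.185 → q = 3.5×0.335×0.185 = 0.2169 m³/s
Q = Σ q = 1.531 m³/s

1.53 m³/s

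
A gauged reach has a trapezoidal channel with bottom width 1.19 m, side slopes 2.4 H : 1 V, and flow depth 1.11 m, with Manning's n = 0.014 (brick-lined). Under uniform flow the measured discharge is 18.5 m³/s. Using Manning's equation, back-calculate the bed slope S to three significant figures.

A = (b + z·y)·y = (1.19 + 2.4×1.11)×1.11 = 4.278 m²
P = b + 2y√(1+z²) = 1.19 + 2×1.11×√(1+2.4²) = 6.962 m
R = A/P = 4.278/6.962 = 0.6145 m
S = (Q·n / (1·A·R^(2/3)))² = (18.5×0.014 / (1×4.278×0.7228))² = 0.007017

0.00702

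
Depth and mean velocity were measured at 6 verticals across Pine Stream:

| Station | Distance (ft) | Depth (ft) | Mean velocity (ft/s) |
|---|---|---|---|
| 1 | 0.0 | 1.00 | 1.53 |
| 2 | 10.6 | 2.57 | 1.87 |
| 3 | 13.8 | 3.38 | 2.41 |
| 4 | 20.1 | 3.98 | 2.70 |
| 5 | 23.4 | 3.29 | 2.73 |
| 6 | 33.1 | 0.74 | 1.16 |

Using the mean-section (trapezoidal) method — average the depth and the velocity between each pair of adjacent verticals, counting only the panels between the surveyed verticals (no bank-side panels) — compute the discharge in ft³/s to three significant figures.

182 ft³/s

Panel 1-2: Δb = 10.6 ft, d̄ = (1.00+2.57)/2 = 1.785, v̄ = (1.53+1.87)/2 = 1.7 → q = 10.6×1.785×1.7 = 32.17 ft³/s
Panel 2-3: Δb = 3.2 ft, d̄ = (2.57+3.38)/2 = 2.975, v̄ = (1.87+2.41)/2 = 2.14 → q = 3.2×2.975×2.14 = 20.37 ft³/s
Panel 3-4: Δb = 6.3 ft, d̄ = (3.38+3.98)/2 = 3.68, v̄ = (2.41+2.70)/2 = 2.555 → q = 6.3×3.68×2.555 = 59.24 ft³/s
Panel 4-5: Δb = 3.3 ft, d̄ = (3.98+3.29)/2 = 3.635, v̄ = (2.70+2.73)/2 = 2.715 → q = 3.3×3.635×2.715 = 32.57 ft³/s
Panel 5-6: Δb = 9.7 ft, d̄ = (3.29+0.74)/2 = 2.015, v̄ = (2.73+1.16)/2 = 1.945 → q = 9.7×2.015×1.945 = 38.02 ft³/s
Q = Σ q = 182.4 ft³/s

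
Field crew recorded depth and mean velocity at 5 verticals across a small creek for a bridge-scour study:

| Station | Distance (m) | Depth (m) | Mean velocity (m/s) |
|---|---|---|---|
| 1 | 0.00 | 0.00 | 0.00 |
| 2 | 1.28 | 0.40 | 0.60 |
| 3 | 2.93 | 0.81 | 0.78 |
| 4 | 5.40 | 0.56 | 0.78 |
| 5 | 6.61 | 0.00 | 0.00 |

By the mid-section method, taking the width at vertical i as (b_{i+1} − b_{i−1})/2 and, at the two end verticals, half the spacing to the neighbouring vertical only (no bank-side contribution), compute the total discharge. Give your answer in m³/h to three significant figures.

8840 m³/h

w_2 = (2.93 − 0.00)/2 = 1.465 m; q_2 = 0.60 × 0.40 × 1.465 = 0.3516 m³/s
w_3 = (5.40 − 1.28)/2 = 2.06 m; q_3 = 0.78 × 0.81 × 2.06 = 1.302 m³/s
w_4 = (6.61 − 2.93)/2 = 1.84 m; q_4 = 0.78 × 0.56 × 1.84 = 0.8037 m³/s
Stations 1, 5 contribute zero (depth or velocity is 0).
Q = Σ qᵢ = 2.457 m³/s
= 2.457 × 3600 = 8845 m³/h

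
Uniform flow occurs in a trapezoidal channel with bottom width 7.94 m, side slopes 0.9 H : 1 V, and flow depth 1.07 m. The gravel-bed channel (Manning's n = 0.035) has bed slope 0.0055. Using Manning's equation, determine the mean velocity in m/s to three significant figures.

A = (b + z·y)·y = (7.94 + 0.9×1.07)×1.07 = 9.526 m²
P = b + 2y√(1+z²) = 7.94 + 2×1.07×√(1+0.9²) = 10.82 m
R = A/P = 9.526/10.82 = 0.8805 m
Q = (1/n)·A·R^(2/3)·S^(1/2) = (1/0.035) × 9.526 × 0.8805^(2/3) × 0.0055^(1/2) = 18.54 m³/s
V = Q/A = 18.54/9.526 = 1.947 m/s

1.95 m/s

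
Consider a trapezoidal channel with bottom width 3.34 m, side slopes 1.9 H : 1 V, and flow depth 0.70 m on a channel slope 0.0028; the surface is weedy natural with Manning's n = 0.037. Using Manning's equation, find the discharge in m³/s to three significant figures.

A = (b + z·y)·y = (3.34 + 1.9×0.70)×0.70 = 3.269 m²
P = b + 2y√(1+z²) = 3.34 + 2×0.70×√(1+1.9²) = 6.346 m
R = A/P = 3.269/6.346 = 0.5151 m
Q = (1/n)·A·R^(2/3)·S^(1/2) = (1/0.037) × 3.269 × 0.5151^(2/3) × 0.0028^(1/2) = 3.004 m³/s

3.00 m³/s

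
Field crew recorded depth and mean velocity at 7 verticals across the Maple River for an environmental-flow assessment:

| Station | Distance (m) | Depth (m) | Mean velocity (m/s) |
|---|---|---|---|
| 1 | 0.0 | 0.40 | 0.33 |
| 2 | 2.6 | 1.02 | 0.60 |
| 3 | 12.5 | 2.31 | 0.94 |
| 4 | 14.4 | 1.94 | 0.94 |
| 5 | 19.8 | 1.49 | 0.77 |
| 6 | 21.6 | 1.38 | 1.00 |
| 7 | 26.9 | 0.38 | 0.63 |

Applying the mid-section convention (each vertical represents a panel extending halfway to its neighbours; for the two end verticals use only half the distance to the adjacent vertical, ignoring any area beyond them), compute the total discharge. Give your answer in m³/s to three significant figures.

33.1 m³/s

w_1 = (2.6 − 0.0)/2 = 1.3 m; q_1 = 0.33 × 0.40 × 1.3 = 0.1716 m³/s
w_2 = (12.5 − 0.0)/2 = 6.25 m; q_2 = 0.60 × 1.02 × 6.25 = 3.825 m³/s
w_3 = (14.4 − 2.6)/2 = 5.9 m; q_3 = 0.94 × 2.31 × 5.9 = 12.81 m³/s
w_4 = (19.8 − 12.5)/2 = 3.65 m; q_4 = 0.94 × 1.94 × 3.65 = 6.656 m³/s
w_5 = (21.6 − 14.4)/2 = 3.6 m; q_5 = 0.77 × 1.49 × 3.6 = 4.130 m³/s
w_6 = (26.9 − 19.8)/2 = 3.55 m; q_6 = 1.00 × 1.38 × 3.55 = 4.899 m³/s
w_7 = (26.9 − 21.6)/2 = 2.65 m; q_7 = 0.63 × 0.38 × 2.65 = 0.6344 m³/s
Q = Σ qᵢ = 33.13 m³/s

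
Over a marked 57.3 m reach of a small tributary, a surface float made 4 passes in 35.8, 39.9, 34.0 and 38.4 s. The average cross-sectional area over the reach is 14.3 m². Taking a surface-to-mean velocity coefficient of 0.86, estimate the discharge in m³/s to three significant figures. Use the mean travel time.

t̄ = (35.8 + 39.9 + 34.0 + 38.4) / 4 = 37.025 s
v_surface = L / t̄ = 57.3 / 37.025 = 1.548 m/s
v_mean = 0.86 × 1.548 = 1.331 m/s
Q = A × v_mean = 14.3 × 1.331 = 19.03 m³/s

19.0 m³/s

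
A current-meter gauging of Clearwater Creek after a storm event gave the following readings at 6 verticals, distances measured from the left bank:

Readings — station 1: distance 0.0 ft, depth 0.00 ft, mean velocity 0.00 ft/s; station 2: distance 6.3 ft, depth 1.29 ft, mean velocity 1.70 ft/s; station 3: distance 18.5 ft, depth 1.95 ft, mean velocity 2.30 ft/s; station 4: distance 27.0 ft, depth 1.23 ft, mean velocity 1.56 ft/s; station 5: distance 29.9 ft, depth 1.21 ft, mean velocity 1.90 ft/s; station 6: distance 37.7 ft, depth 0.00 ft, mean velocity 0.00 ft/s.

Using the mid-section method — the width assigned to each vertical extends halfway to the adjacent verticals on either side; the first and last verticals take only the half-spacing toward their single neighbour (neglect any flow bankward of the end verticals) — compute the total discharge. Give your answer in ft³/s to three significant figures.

89.9 ft³/s

w_2 = (18.5 − 0.0)/2 = 9.25 ft; q_2 = 1.70 × 1.29 × 9.25 = 20.29 ft³/s
w_3 = (27.0 − 6.3)/2 = 10.35 ft; q_3 = 2.30 × 1.95 × 10.35 = 46.42 ft³/s
w_4 = (29.9 − 18.5)/2 = 5.7 ft; q_4 = 1.56 × 1.23 × 5.7 = 10.94 ft³/s
w_5 = (37.7 − 27.0)/2 = 5.35 ft; q_5 = 1.90 × 1.21 × 5.35 = 12.30 ft³/s
Stations 1, 6 contribute zero (depth or velocity is 0).
Q = Σ qᵢ = 89.94 ft³/s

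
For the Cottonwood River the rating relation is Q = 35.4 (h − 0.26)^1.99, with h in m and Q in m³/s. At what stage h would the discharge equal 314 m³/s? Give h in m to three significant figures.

h − h₀ = (Q/C)^(1/b) = (314/35.4)^(1/1.99) = 2.995 m
h = 0.26 + 2.995 = 3.255 m

3.25 m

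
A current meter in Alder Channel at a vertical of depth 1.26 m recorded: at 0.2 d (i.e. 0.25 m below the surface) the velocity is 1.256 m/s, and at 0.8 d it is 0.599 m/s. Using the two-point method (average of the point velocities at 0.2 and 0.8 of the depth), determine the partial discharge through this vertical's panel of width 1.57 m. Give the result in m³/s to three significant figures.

v̄ = (1.256 + 0.599) / 2 = 0.9275 m/s
q = v̄ × d × w = 0.9275 × 1.26 × 1.57 = 1.835 m³/s

1.83 m³/s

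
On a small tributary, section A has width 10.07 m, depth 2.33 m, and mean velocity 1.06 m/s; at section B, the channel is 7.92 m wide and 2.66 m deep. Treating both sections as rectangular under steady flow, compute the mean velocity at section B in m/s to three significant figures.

Q = A₁V₁ = (10.07×2.33) × 1.06 = 24.87 m³/s
A₂ = 7.92 × 2.66 = 21.07 m²
V₂ = Q/A₂ = 24.87/21.07 = 1.181 m/s

1.18 m/s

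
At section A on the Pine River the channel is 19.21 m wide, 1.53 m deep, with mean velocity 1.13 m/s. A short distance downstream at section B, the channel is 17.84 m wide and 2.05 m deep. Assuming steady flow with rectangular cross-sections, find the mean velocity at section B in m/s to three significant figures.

0.908 m/s

Q = A₁V₁ = (19.21×1.53) × 1.13 = 33.21 m³/s
A₂ = 17.84 × 2.05 = 36.57 m²
V₂ = Q/A₂ = 33.21/36.57 = 0.9081 m/s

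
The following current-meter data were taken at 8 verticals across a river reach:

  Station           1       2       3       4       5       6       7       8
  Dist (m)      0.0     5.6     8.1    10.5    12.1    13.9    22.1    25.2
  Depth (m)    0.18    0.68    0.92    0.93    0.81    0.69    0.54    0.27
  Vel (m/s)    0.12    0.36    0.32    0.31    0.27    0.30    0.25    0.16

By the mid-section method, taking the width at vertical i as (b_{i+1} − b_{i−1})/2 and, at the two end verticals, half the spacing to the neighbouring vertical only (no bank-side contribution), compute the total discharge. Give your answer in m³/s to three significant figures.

4.59 m³/s

w_1 = (5.6 − 0.0)/2 = 2.8 m; q_1 = 0.12 × 0.18 × 2.8 = 0.06048 m³/s
w_2 = (8.1 − 0.0)/2 = 4.05 m; q_2 = 0.36 × 0.68 × 4.05 = 0.9914 m³/s
w_3 = (10.5 − 5.6)/2 = 2.45 m; q_3 = 0.32 × 0.92 × 2.45 = 0.7213 m³/s
w_4 = (12.1 − 8.1)/2 = 2 m; q_4 = 0.31 × 0.93 × 2 = 0.5766 m³/s
w_5 = (13.9 − 10.5)/2 = 1.7 m; q_5 = 0.27 × 0.81 × 1.7 = 0.3718 m³/s
w_6 = (22.1 − 12.1)/2 = 5 m; q_6 = 0.30 × 0.69 × 5 = 1.035 m³/s
w_7 = (25.2 − 13.9)/2 = 5.65 m; q_7 = 0.25 × 0.54 × 5.65 = 0.7628 m³/s
w_8 = (25.2 − 22.1)/2 = 1.55 m; q_8 = 0.16 × 0.27 × 1.55 = 0.06696 m³/s
Q = Σ qᵢ = 4.586 m³/s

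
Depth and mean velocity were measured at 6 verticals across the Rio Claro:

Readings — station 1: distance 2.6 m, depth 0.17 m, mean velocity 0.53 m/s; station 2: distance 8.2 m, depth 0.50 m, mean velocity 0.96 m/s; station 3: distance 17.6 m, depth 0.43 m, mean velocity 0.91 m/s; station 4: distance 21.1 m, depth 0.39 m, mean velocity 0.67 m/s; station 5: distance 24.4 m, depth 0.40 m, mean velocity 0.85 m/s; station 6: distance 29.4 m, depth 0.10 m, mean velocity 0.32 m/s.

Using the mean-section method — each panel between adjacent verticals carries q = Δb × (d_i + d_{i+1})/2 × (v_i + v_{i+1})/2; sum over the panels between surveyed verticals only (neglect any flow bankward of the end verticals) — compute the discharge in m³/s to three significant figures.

Panel 1-2: Δb = 5.6 m, d̄ = (0.17+0.50)/2 = 0.335, v̄ = (0.53+0.96)/2 = 0.745 → q = 5.6×0.335×0.745 = 1.398 m³/s
Panel 2-3: Δb = 9.4 m, d̄ = (0.50+0.43)/2 = 0.465, v̄ = (0.96+0.91)/2 = 0.935 → q = 9.4×0.465×0.935 = 4.087 m³/s
Panel 3-4: Δb = 3.5 m, d̄ = (0.43+0.39)/2 = 0.41, v̄ = (0.91+0.67)/2 = 0.79 → q = 3.5×0.41×0.79 = 1.134 m³/s
Panel 4-5: Δb = 3.3 m, d̄ = (0.39+0.40)/2 = 0.395, v̄ = (0.67+0.85)/2 = 0.76 → q = 3.3×0.395×0.76 = 0.9907 m³/s
Panel 5-6: Δb = 5 m, d̄ = (0.40+0.10)/2 = 0.25, v̄ = (0.85+0.32)/2 = 0.585 → q = 5×0.25×0.585 = 0.7313 m³/s
Q = Σ q = 8.340 m³/s

8.34 m³/s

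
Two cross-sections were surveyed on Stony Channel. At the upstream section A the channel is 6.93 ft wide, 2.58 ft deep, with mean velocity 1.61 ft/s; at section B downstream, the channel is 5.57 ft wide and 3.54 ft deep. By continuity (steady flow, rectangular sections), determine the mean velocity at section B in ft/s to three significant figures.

Q = A₁V₁ = (6.93×2.58) × 1.61 = 28.79 ft³/s
A₂ = 5.57 × 3.54 = 19.72 ft²
V₂ = Q/A₂ = 28.79/19.72 = 1.460 ft/s

1.46 ft/s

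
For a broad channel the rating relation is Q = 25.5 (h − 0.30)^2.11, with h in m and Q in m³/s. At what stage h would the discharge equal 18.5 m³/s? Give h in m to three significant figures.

h − h₀ = (Q/C)^(1/b) = (18.5/25.5)^(1/2.11) = 0.8589 m
h = 0.30 + 0.8589 = 1.159 m

1.16 m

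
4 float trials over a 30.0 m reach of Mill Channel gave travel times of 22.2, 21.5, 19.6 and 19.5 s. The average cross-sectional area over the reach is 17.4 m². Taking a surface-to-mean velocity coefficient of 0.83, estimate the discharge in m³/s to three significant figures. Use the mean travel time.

t̄ = (22.2 + 21.5 + 19.6 + 19.5) / 4 = 20.7 s
v_surface = L / t̄ = 30.0 / 20.7 = 1.449 m/s
v_mean = 0.83 × 1.449 = 1.203 m/s
Q = A × v_mean = 17.4 × 1.203 = 20.93 m³/s

20.9 m³/s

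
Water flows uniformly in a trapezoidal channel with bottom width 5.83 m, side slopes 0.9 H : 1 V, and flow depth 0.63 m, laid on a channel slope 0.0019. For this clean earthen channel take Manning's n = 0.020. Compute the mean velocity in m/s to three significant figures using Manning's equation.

A = (b + z·y)·y = (5.83 + 0.9×0.63)×0.63 = 4.030 m²
P = b + 2y√(1+z²) = 5.83 + 2×0.63×√(1+0.9²) = 7.525 m
R = A/P = 4.030/7.525 = 0.5356 m
Q = (1/n)·A·R^(2/3)·S^(1/2) = (1/0.020) × 4.030 × 0.5356^(2/3) × 0.0019^(1/2) = 5.792 m³/s
V = Q/A = 5.792/4.030 = 1.437 m/s

1.44 m/s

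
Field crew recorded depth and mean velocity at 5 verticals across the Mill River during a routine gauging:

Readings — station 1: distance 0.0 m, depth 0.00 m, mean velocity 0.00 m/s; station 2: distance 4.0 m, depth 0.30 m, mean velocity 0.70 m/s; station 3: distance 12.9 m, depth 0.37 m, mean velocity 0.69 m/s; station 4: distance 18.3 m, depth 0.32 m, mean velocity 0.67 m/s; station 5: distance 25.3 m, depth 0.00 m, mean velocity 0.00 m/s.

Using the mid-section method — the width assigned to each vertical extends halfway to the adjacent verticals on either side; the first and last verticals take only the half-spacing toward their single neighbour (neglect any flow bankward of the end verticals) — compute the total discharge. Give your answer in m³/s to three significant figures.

w_2 = (12.9 − 0.0)/2 = 6.45 m; q_2 = 0.70 × 0.30 × 6.45 = 1.355 m³/s
w_3 = (18.3 − 4.0)/2 = 7.15 m; q_3 = 0.69 × 0.37 × 7.15 = 1.825 m³/s
w_4 = (25.3 − 12.9)/2 = 6.2 m; q_4 = 0.67 × 0.32 × 6.2 = 1.329 m³/s
Stations 1, 5 contribute zero (depth or velocity is 0).
Q = Σ qᵢ = 4.509 m³/s

4.51 m³/s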